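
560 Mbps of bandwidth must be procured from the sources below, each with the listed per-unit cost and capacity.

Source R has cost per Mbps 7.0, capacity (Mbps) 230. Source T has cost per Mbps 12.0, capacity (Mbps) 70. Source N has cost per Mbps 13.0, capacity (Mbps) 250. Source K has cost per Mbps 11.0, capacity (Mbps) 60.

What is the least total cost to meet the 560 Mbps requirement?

Use sources in increasing cost order.
Source R (7.0): use full 230 → 330 Mbps to go.
Take 60 from Source K at 11.0 → need 270 more.
Take 70 from Source T at 12.0 → need 200 more.
Take 200 from Source N at 13.0 to finish.
Cost = 230×7.0 + 60×11.0 + 70×12.0 + 200×13.0 = 5710.

5710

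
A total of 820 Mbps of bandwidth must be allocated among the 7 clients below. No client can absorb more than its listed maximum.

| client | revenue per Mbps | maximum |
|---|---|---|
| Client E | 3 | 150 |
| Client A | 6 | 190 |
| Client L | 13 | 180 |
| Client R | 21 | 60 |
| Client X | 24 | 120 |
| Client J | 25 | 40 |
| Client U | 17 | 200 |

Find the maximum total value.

Highest revenue per Mbps first: Client J 25 > Client X 24 > Client R 21 > Client U 17 > Client L 13 > Client A 6 > Client E 3.
Give Client J 40 to hit its cap of 40 — 780 left.
Client X takes 120 to reach its cap of 120 — 660 left.
Client R takes 60 to reach its cap of 60 — 600 left.
Give Client U 200 to hit its cap of 200 — 400 left.
Client L: +180 to 180 (cap) — 220 left.
Client A: +190 to 190 (cap) — 30 left.
Client E: +30 (room for 150) → 30. Pool exhausted.
Total = 3×30 + 6×190 + 13×180 + 21×60 + 24×120 + 25×40 + 17×200 = 12110.

12110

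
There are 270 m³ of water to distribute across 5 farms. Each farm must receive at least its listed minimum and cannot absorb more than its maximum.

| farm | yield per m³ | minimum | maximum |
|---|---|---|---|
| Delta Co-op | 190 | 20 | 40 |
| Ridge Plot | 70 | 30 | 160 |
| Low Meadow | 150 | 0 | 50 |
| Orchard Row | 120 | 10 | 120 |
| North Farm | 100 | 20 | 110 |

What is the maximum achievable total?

Meeting every minimum uses 20+30+0+10+20 = 80 m³, leaving 190.
Order the farms by yield per m³: Delta Co-op 190 > Low Meadow 150 > Orchard Row 120 > North Farm 100 > Ridge Plot 70.
Give Delta Co-op 20 more to hit its cap of 40 — 170 left.
Give Low Meadow 50 more to hit its cap of 50 — 120 left.
Orchard Row takes 110 more to reach its cap of 120 — 10 left.
Only 10 left; North Farm takes them to reach 30.
Total = 190×40 + 70×30 + 150×50 + 120×120 + 100×30 = 34600.

34600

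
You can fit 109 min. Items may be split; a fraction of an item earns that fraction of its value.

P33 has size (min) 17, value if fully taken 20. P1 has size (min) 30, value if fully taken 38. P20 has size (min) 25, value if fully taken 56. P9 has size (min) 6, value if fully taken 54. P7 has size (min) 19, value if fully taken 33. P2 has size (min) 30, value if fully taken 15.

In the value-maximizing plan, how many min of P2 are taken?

12

Best value per unit of size first: P9 54/6≈9, P20 56/25≈2.24, P7 33/19≈1.74, P1 38/30≈1.27, P33 20/17≈1.18, P2 15/30≈0.5.
Take all of P9 (6 min, value 54) — 103 min left.
P20: take in full, 25 min for value 56 — 78 left.
All 19 min of P7 fit (value 33) — 59 remain.
All 30 min of P1 fit (value 38) — 29 remain.
P33: take in full, 17 min for value 20 — 12 left.
Fill the last 12 min with part of P2: 12/30 of it earns 6.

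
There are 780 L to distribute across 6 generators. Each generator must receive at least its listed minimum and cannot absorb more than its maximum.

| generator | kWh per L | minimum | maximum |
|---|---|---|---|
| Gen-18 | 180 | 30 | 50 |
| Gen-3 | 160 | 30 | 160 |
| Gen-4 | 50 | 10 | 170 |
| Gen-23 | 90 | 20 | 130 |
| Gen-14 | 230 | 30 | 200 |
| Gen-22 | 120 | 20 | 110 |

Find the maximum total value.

Meeting every minimum uses 30+30+10+20+30+20 = 140 L, leaving 640.
Order the generators by kWh per L: Gen-14 230 > Gen-18 180 > Gen-3 160 > Gen-22 120 > Gen-23 90 > Gen-4 50.
Gen-14 takes 170 more to reach its cap of 200 → 470 left.
Give Gen-18 20 more to hit its cap of 50 → 450 left.
Gen-3: +130 to 160 (cap) → 320 left.
Gen-22: +90 to 110 (cap) → 230 left.
Gen-23 takes 110 more to reach its cap of 130 → 120 left.
Only 120 left; Gen-4 takes them to reach 130.
Total = 180×50 + 160×160 + 50×130 + 90×130 + 230×200 + 120×110 = 112000.

112000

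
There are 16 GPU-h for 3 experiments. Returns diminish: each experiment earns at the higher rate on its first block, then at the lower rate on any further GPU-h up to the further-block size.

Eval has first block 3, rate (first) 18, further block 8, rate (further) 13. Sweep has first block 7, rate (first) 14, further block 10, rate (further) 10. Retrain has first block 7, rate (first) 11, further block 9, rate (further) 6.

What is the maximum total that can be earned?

Order all 6 blocks by rate: Eval/T1 18 > Sweep/T1 14 > Eval/T2 13 > Retrain/T1 11 > Sweep/T2 10 > Retrain/T2 6.
Eval/T1 (18): +3 ; 13 left.
Fill Sweep T1 block (7 at 14) ; 6 left.
Eval/T2: +6 of 8 at 13; pool empty.
Total = 18×3 + 14×7 + 13×6 = 230.

230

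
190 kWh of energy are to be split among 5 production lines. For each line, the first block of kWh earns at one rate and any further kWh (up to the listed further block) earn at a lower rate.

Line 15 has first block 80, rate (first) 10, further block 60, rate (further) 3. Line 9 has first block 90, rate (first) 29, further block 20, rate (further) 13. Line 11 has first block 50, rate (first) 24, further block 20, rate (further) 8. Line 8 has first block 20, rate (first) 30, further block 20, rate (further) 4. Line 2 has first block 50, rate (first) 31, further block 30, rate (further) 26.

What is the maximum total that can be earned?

Order all 10 blocks by rate: Line 2/first 31 > Line 8/first 30 > Line 9/first 29 > Line 2/second 26 > Line 11/first 24 > Line 9/second 13 > Line 15/first 10 > Line 11/second 8 > Line 8/second 4 > Line 15/second 3.
Line 2/first (31): +50 ; 140 left.
Fill Line 8 first block (20 at 30) ; 120 left.
Line 9 first at 29: fill all 90 ; 30 left.
Line 2 second at 26: fill all 30 ; 0 left.
Total = 31×50 + 30×20 + 29×90 + 26×30 = 5540.

5540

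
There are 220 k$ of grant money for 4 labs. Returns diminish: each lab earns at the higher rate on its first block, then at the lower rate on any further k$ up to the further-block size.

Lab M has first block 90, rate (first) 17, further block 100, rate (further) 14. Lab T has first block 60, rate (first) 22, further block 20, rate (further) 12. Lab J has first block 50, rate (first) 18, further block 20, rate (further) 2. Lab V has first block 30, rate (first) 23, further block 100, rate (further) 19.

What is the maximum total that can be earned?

Treat each block as its own option and order by rate: Lab V/T1 23 > Lab T/T1 22 > Lab V/T2 19 > Lab J/T1 18 > Lab M/T1 17 > Lab M/T2 14 > Lab T/T2 12 > Lab J/T2 2.
Fill Lab V T1 block (30 at 23) → 190 left.
Lab T/T1 (22): +60 → 130 left.
Lab V/T2 (19): +100 → 30 left.
Lab J/T1: +30 of 50 at 18; pool empty.
Total = 23×30 + 22×60 + 19×100 + 18×30 = 4450.

4450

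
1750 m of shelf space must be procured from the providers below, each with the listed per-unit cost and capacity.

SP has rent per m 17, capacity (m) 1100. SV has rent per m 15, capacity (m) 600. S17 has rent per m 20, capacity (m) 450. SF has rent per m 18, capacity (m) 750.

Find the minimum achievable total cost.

28600

Use providers in increasing cost order.
Take 600 from SV at 15 → need 1150 more.
SP at 17: take all 1100 m → 50 still needed.
Take 50 from SF at 18 to finish.
S17: unused.
Cost = 600×15 + 1100×17 + 50×18 = 28600.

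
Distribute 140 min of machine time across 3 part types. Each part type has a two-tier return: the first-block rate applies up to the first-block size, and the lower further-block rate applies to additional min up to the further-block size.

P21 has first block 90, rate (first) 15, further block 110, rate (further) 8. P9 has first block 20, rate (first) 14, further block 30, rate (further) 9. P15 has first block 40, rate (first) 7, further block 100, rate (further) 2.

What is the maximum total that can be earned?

1900

Rank every tier by rate: P21/T1 15 > P9/T1 14 > P9/T2 9 > P21/T2 8 > P15/T1 7 > P15/T2 2.
P21/T1 (15): +90 ; 50 left.
P9 T1 at 14: fill all 20 ; 30 left.
Fill P9 T2 block (30 at 9) ; 0 left.
Total = 15×90 + 14×20 + 9×30 = 1900.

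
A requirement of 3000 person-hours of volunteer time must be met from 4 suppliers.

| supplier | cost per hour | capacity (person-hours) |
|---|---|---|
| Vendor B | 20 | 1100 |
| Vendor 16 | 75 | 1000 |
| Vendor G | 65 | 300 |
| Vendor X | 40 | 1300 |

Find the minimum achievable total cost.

Cheapest first:
Vendor B at 20: take all 1100 person-hours — 1900 still needed.
Vendor X (40): use full 1300 — 600 person-hours to go.
Vendor G (65): use full 300 — 300 person-hours to go.
Take 300 from Vendor 16 at 75 to finish.
Cost = 1100×20 + 1300×40 + 300×65 + 300×75 = 116000.

116000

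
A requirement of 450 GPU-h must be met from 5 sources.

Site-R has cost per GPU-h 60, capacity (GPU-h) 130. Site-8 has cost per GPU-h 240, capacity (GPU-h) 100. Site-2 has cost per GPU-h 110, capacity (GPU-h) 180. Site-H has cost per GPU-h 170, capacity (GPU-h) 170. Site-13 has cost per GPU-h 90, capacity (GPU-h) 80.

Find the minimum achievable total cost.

45000

Cheapest first:
Site-R at 60: take all 130 GPU-h — 320 still needed.
Take 80 from Site-13 at 90 — need 240 more.
Site-2 (110): use full 180 — 60 GPU-h to go.
Site-H (170): take the remaining 60 — done.
Site-8: unused.
Cost = 130×60 + 80×90 + 180×110 + 60×170 = 45000.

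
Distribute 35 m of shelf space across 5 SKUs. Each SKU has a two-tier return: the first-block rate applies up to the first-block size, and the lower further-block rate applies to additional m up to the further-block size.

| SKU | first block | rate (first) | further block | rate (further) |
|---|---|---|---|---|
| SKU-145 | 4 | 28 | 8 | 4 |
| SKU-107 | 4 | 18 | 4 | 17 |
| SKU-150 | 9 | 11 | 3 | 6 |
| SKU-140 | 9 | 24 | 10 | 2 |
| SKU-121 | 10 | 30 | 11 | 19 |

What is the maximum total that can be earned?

855

Order all 10 blocks by rate: SKU-121/T1 30 > SKU-145/T1 28 > SKU-140/T1 24 > SKU-121/T2 19 > SKU-107/T1 18 > SKU-107/T2 17 > SKU-150/T1 11 > SKU-150/T2 6 > SKU-145/T2 4 > SKU-140/T2 2.
Fill SKU-121 T1 block (10 at 30) — 25 left.
Fill SKU-145 T1 block (4 at 28) — 21 left.
SKU-140/T1 (24): +9 — 12 left.
Fill SKU-121 T2 block (11 at 19) — 1 left.
1 remain; put them into SKU-107 T1 at 18.
Total = 30×10 + 28×4 + 24×9 + 19×11 + 18×1 = 855.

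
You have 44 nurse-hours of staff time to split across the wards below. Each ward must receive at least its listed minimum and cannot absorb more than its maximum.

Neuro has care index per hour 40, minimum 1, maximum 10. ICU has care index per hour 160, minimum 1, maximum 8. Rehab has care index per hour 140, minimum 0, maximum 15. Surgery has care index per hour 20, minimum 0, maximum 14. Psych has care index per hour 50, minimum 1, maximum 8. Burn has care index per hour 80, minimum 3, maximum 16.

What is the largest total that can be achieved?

Meeting every minimum uses 1+1+0+0+1+3 = 6 nurse-hours, leaving 38.
Rank by care index per hour: ICU 160 > Rehab 140 > Burn 80 > Psych 50 > Neuro 40 > Surgery 20.
ICU: +7 to 8 (cap) ; 31 left.
Give Rehab 15 more to hit its cap of 15 ; 16 left.
Give Burn 13 more to hit its cap of 16 ; 3 left.
Psych has room for 7 more but only 3 remain, so it gets 4.
Total = 40×1 + 160×8 + 140×15 + 50×4 + 80×16 = 4900.

4900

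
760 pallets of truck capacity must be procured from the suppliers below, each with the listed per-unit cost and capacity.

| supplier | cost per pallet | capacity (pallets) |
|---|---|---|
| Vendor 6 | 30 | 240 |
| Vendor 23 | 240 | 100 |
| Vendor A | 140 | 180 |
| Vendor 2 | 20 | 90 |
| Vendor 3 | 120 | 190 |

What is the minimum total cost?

71400

Use suppliers in increasing cost order.
Take 90 from Vendor 2 at 20 — need 670 more.
Vendor 6 (30): use full 240 — 430 pallets to go.
Take 190 from Vendor 3 at 120 — need 240 more.
Vendor A at 140: take all 180 pallets — 60 still needed.
Vendor 23 (240): take the remaining 60 — done.
Cost = 90×20 + 240×30 + 190×120 + 180×140 + 60×240 = 71400.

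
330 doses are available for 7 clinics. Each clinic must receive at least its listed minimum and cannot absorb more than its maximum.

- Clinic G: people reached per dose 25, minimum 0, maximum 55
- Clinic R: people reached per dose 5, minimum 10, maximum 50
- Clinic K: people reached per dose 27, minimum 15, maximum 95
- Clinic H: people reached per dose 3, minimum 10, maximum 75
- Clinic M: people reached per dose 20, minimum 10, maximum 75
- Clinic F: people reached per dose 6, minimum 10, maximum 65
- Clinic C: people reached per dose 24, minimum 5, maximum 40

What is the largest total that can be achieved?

Meeting every minimum uses 0+10+15+10+10+10+5 = 60 doses, leaving 270.
Rank by people reached per dose: Clinic K 27 > Clinic G 25 > Clinic C 24 > Clinic M 20 > Clinic F 6 > Clinic R 5 > Clinic H 3.
Clinic K: +80 to 95 (cap) — 190 left.
Clinic G takes 55 more to reach its cap of 55 — 135 left.
Clinic C takes 35 more to reach its cap of 40 — 100 left.
Clinic M: +65 to 75 (cap) — 35 left.
Only 35 left; Clinic F takes them to reach 45.
Total = 25×55 + 5×10 + 27×95 + 3×10 + 20×75 + 6×45 + 24×40 = 6750.

6750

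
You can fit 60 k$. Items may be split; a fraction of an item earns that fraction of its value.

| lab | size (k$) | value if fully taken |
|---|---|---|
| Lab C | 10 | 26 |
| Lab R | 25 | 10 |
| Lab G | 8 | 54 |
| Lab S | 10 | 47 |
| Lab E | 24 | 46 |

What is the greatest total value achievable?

Best value per unit of size first: Lab G 54/8≈6.75, Lab S 47/10≈4.7, Lab C 26/10≈2.6, Lab E 46/24≈1.92, Lab R 10/25≈0.4.
All 8 k$ of Lab G fit (value 54) ; 52 remain.
Lab S: take in full, 10 k$ for value 47 ; 42 left.
Lab C: take in full, 10 k$ for value 26 ; 32 left.
Lab E: take in full, 24 k$ for value 46 ; 8 left.
Only 8 k$ remain; take 8/25 of Lab R for value 10×8/25 = 3.2.
Total value = 176.2.

176.2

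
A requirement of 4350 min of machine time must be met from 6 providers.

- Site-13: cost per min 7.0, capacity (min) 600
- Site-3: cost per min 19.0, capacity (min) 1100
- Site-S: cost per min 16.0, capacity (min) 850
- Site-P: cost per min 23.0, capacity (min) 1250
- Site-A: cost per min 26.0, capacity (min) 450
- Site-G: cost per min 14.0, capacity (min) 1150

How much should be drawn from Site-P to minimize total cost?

650

Cheapest first:
Site-13 (7.0): use full 600 ; 3750 min to go.
Site-G (14.0): use full 1150 ; 2600 min to go.
Site-S (16.0): use full 850 ; 1750 min to go.
Site-3 (19.0): use full 1100 ; 650 min to go.
Site-P (23.0): take the remaining 650 ; done.
Site-A: unused.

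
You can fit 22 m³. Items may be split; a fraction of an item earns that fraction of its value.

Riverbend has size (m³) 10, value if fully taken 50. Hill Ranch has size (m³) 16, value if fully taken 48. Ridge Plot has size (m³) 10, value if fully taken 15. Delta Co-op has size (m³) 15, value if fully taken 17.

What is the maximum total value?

Rank by value-to-size ratio: Riverbend 50/10≈5, Hill Ranch 48/16≈3, Ridge Plot 15/10≈1.5, Delta Co-op 17/15≈1.13.
Take all of Riverbend (10 m³, value 50) ; 12 m³ left.
12 m³ left: a 12/16 share of Hill Ranch gives 48×12/16 = 36.
Total value = 86.

86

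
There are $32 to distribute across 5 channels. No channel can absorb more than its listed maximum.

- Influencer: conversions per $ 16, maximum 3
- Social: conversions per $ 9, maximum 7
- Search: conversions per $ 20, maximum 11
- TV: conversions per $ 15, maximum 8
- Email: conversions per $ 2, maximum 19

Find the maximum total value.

Order the channels by conversions per $: Search 20 > Influencer 16 > TV 15 > Social 9 > Email 2.
Search: +11 to 11 (cap) — 21 left.
Influencer takes 3 to reach its cap of 3 — 18 left.
TV: +8 to 8 (cap) — 10 left.
Social takes 7 to reach its cap of 7 — 3 left.
Only 3 left; Email takes them to reach 3.
Total = 16×3 + 9×7 + 20×11 + 15×8 + 2×3 = 457.

457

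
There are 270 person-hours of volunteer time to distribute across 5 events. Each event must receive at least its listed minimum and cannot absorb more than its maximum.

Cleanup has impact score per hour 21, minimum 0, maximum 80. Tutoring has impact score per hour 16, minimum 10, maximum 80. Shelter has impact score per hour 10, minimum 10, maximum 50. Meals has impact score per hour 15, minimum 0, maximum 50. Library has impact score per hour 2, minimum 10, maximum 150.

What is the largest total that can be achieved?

4230

Meeting every minimum uses 0+10+10+0+10 = 30 person-hours, leaving 240.
Rank by impact score per hour: Cleanup 21 > Tutoring 16 > Meals 15 > Shelter 10 > Library 2.
Give Cleanup 80 more to hit its cap of 80 ; 160 left.
Give Tutoring 70 more to hit its cap of 80 ; 90 left.
Meals takes 50 more to reach its cap of 50 ; 40 left.
Shelter: +40 to 50 (cap) ; 0 left.
Total = 21×80 + 16×80 + 10×50 + 15×50 + 2×10 = 4230.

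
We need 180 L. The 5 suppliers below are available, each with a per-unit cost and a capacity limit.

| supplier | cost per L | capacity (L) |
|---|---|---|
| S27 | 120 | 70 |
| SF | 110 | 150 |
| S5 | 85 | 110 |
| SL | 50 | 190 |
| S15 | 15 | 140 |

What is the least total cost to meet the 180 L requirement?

Use suppliers in increasing cost order.
S15 (15): use full 140 — 40 L to go.
SL (50): take the remaining 40 — done.
S5, SF, S27: unused.
Cost = 140×15 + 40×50 = 4100.

4100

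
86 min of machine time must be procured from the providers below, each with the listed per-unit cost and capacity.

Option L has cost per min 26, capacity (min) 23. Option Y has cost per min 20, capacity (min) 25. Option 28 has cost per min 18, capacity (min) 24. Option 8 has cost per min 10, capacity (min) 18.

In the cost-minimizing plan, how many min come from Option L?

19

Fill from the cheapest provider first.
Option 8 (10): use full 18 — 68 min to go.
Option 28 at 18: take all 24 min — 44 still needed.
Option Y (20): use full 25 — 19 min to go.
Option L (26): take the remaining 19 — done.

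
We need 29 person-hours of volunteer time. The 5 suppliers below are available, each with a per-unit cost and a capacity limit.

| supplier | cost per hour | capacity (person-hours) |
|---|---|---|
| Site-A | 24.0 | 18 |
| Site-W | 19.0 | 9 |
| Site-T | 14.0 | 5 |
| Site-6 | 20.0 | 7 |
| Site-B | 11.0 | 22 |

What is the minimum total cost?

350

Cheapest first:
Take 22 from Site-B at 11.0 — need 7 more.
Site-T (14.0): use full 5 — 2 person-hours to go.
Take 2 from Site-W at 19.0 to finish.
Site-6, Site-A: unused.
Cost = 22×11.0 + 5×14.0 + 2×19.0 = 350.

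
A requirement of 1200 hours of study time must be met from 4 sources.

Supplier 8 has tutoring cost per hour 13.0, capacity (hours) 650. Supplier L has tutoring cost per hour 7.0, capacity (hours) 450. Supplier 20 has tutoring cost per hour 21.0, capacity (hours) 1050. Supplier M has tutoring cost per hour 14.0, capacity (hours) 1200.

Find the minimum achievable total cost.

13000

Cheapest first:
Supplier L at 7.0: take all 450 hours — 750 still needed.
Take 650 from Supplier 8 at 13.0 — need 100 more.
Take 100 from Supplier M at 14.0 to finish.
Supplier 20: unused.
Cost = 450×7.0 + 650×13.0 + 100×14.0 = 13000.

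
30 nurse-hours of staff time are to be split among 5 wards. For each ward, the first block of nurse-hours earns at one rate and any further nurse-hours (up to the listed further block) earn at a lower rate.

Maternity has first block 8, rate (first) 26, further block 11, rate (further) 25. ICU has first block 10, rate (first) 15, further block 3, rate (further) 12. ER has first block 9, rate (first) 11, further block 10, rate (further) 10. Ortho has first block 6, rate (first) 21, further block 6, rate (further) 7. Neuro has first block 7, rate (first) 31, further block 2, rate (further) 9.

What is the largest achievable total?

Order all 10 blocks by rate: Neuro/T1 31 > Maternity/T1 26 > Maternity/T2 25 > Ortho/T1 21 > ICU/T1 15 > ICU/T2 12 > ER/T1 11 > ER/T2 10 > Neuro/T2 9 > Ortho/T2 7.
Neuro/T1 (31): +7 — 23 left.
Fill Maternity T1 block (8 at 26) — 15 left.
Maternity T2 at 25: fill all 11 — 4 left.
Ortho T1 at 21: only 4 left, fill 4.
Total = 31×7 + 26×8 + 25×11 + 21×4 = 784.

784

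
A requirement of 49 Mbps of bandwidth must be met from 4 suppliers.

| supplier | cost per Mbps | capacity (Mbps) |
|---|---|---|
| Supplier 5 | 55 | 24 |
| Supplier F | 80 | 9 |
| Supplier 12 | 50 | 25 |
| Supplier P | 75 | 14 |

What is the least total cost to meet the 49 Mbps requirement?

Fill from the cheapest supplier first.
Supplier 12 (50): use full 25 → 24 Mbps to go.
Take 24 from Supplier 5 at 55 → need 0 more.
Supplier P, Supplier F: unused.
Cost = 25×50 + 24×55 = 2570.

2570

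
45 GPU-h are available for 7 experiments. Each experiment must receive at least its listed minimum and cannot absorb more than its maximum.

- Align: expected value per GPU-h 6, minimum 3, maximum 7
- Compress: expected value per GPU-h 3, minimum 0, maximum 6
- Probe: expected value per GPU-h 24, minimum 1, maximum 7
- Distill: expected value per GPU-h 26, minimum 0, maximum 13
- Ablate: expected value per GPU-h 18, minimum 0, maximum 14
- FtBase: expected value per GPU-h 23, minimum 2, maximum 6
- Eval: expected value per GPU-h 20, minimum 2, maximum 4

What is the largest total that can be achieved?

958

Meeting every minimum uses 3+0+1+0+0+2+2 = 8 GPU-h, leaving 37.
Rank by expected value per GPU-h: Distill 26 > Probe 24 > FtBase 23 > Eval 20 > Ablate 18 > Align 6 > Compress 3.
Distill takes 13 more to reach its cap of 13 → 24 left.
Probe: +6 to 7 (cap) → 18 left.
FtBase: +4 to 6 (cap) → 14 left.
Eval takes 2 more to reach its cap of 4 → 12 left.
Only 12 left; Ablate takes them to reach 12.
Total = 6×3 + 24×7 + 26×13 + 18×12 + 23×6 + 20×4 = 958.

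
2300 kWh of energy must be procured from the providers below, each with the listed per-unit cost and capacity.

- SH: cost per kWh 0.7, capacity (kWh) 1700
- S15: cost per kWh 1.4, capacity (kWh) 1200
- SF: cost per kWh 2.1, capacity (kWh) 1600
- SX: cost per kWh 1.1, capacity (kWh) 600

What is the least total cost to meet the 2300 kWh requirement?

1850

Cheapest first:
SH at 0.7: take all 1700 kWh ; 600 still needed.
Take 600 from SX at 1.1 ; need 0 more.
S15, SF: unused.
Cost = 1700×0.7 + 600×1.1 = 1850.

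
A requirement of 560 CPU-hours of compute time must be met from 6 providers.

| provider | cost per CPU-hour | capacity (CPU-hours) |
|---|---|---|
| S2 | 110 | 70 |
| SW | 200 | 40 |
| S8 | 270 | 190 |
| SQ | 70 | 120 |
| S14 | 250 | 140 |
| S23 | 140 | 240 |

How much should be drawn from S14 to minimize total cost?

90

Use providers in increasing cost order.
SQ at 70: take all 120 CPU-hours — 440 still needed.
S2 (110): use full 70 — 370 CPU-hours to go.
S23 at 140: take all 240 CPU-hours — 130 still needed.
Take 40 from SW at 200 — need 90 more.
S14 (250): take the remaining 90 — done.
S8: unused.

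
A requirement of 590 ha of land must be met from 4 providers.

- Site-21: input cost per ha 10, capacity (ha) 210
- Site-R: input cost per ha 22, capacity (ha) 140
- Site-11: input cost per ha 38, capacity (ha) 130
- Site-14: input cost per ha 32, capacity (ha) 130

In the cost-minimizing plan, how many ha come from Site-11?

Use providers in increasing cost order.
Site-21 at 10: take all 210 ha → 380 still needed.
Site-R (22): use full 140 → 240 ha to go.
Site-14 at 32: take all 130 ha → 110 still needed.
Site-11 at 38: take 110 of its 130 → requirement met.

110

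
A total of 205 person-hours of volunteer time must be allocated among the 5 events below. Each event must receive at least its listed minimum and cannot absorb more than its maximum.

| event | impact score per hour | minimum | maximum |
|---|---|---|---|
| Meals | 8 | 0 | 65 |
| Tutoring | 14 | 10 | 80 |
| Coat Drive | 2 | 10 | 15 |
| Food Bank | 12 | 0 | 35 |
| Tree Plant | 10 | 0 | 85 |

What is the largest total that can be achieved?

Meeting every minimum uses 0+10+10+0+0 = 20 person-hours, leaving 185.
Order the events by impact score per hour: Tutoring 14 > Food Bank 12 > Tree Plant 10 > Meals 8 > Coat Drive 2.
Give Tutoring 70 more to hit its cap of 80 — 115 left.
Give Food Bank 35 more to hit its cap of 35 — 80 left.
Only 80 left; Tree Plant takes them to reach 80.
Total = 14×80 + 2×10 + 12×35 + 10×80 = 2360.

2360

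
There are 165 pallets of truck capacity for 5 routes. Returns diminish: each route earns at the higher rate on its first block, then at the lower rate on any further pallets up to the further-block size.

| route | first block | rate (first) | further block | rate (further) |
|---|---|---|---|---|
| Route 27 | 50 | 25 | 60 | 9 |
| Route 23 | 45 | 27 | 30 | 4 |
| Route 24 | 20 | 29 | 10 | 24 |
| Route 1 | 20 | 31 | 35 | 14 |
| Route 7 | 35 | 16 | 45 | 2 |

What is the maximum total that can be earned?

4225

Rank every tier by rate: Route 1/T1 31 > Route 24/T1 29 > Route 23/T1 27 > Route 27/T1 25 > Route 24/T2 24 > Route 7/T1 16 > Route 1/T2 14 > Route 27/T2 9 > Route 23/T2 4 > Route 7/T2 2.
Route 1 T1 at 31: fill all 20 — 145 left.
Route 24 T1 at 29: fill all 20 — 125 left.
Fill Route 23 T1 block (45 at 27) — 80 left.
Route 27 T1 at 25: fill all 50 — 30 left.
Route 24/T2 (24): +10 — 20 left.
Route 7/T1: +20 of 35 at 16; pool empty.
Total = 31×20 + 29×20 + 27×45 + 25×50 + 24×10 + 16×20 = 4225.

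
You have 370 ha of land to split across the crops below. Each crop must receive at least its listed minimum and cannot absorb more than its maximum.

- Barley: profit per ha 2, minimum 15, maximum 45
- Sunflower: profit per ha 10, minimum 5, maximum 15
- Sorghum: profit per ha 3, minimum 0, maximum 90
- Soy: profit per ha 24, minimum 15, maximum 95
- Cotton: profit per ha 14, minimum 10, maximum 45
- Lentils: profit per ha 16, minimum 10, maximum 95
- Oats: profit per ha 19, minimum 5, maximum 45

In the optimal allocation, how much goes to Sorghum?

Meeting every minimum uses 15+5+0+15+10+10+5 = 60 ha, leaving 310.
Order the crops by profit per ha: Soy 24 > Oats 19 > Lentils 16 > Cotton 14 > Sunflower 10 > Sorghum 3 > Barley 2.
Give Soy 80 more to hit its cap of 95 ; 230 left.
Oats: +40 to 45 (cap) ; 190 left.
Give Lentils 85 more to hit its cap of 95 ; 105 left.
Give Cotton 35 more to hit its cap of 45 ; 70 left.
Give Sunflower 10 more to hit its cap of 15 ; 60 left.
Sorghum has room for 90 more but only 60 remain, so it gets 60.

60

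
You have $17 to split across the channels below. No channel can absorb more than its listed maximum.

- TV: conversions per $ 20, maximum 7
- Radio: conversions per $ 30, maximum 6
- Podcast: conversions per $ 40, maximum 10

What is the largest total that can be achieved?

Highest conversions per $ first: Podcast 40 > Radio 30 > TV 20.
Podcast: +10 to 10 (cap) ; 7 left.
Give Radio 6 to hit its cap of 6 ; 1 left.
Only 1 left; TV takes them to reach 1.
Total = 20×1 + 30×6 + 40×10 = 600.

600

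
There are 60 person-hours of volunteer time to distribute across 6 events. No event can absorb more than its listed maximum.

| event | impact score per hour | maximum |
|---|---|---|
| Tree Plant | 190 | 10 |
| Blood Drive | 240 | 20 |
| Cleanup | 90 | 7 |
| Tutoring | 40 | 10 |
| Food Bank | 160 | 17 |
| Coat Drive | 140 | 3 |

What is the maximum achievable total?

10590

Rank by impact score per hour: Blood Drive 240 > Tree Plant 190 > Food Bank 160 > Coat Drive 140 > Cleanup 90 > Tutoring 40.
Blood Drive takes 20 to reach its cap of 20 — 40 left.
Give Tree Plant 10 to hit its cap of 10 — 30 left.
Food Bank takes 17 to reach its cap of 17 — 13 left.
Give Coat Drive 3 to hit its cap of 3 — 10 left.
Cleanup: +7 to 7 (cap) — 3 left.
Tutoring: +3 (room for 10) → 3. Pool exhausted.
Total = 190×10 + 240×20 + 90×7 + 40×3 + 160×17 + 140×3 = 10590.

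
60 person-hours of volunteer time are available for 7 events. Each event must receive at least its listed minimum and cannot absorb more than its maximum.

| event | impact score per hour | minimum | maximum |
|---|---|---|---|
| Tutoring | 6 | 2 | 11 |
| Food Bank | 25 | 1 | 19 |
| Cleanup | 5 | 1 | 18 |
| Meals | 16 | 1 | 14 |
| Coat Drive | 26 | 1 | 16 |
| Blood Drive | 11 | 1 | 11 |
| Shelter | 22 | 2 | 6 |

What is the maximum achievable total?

Meeting every minimum uses 2+1+1+1+1+1+2 = 9 person-hours, leaving 51.
Order the events by impact score per hour: Coat Drive 26 > Food Bank 25 > Shelter 22 > Meals 16 > Blood Drive 11 > Tutoring 6 > Cleanup 5.
Give Coat Drive 15 more to hit its cap of 16 ; 36 left.
Food Bank takes 18 more to reach its cap of 19 ; 18 left.
Shelter takes 4 more to reach its cap of 6 ; 14 left.
Meals: +13 to 14 (cap) ; 1 left.
Blood Drive has room for 10 more but only 1 remain, so it gets 2.
Total = 6×2 + 25×19 + 5×1 + 16×14 + 26×16 + 11×2 + 22×6 = 1286.

1286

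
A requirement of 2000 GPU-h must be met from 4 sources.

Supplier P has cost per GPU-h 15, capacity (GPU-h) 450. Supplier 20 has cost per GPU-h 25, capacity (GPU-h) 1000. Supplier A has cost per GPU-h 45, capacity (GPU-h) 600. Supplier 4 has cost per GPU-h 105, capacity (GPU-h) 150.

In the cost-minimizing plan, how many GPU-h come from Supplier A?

550

Fill from the cheapest source first.
Supplier P (15): use full 450 → 1550 GPU-h to go.
Supplier 20 (25): use full 1000 → 550 GPU-h to go.
Supplier A at 45: take 550 of its 600 → requirement met.
Supplier 4: unused.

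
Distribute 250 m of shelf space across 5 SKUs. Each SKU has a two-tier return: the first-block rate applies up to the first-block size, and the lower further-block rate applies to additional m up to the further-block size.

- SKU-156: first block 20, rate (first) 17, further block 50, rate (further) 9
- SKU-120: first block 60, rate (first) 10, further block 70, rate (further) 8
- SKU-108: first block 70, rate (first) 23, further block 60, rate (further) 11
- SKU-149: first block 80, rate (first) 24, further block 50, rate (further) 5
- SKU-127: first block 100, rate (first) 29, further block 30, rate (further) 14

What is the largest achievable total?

6430

Treat each block as its own option and order by rate: SKU-127/tier1 29 > SKU-149/tier1 24 > SKU-108/tier1 23 > SKU-156/tier1 17 > SKU-127/tier2 14 > SKU-108/tier2 11 > SKU-120/tier1 10 > SKU-156/tier2 9 > SKU-120/tier2 8 > SKU-149/tier2 5.
Fill SKU-127 tier1 block (100 at 29) ; 150 left.
SKU-149/tier1 (24): +80 ; 70 left.
SKU-108 tier1 at 23: fill all 70 ; 0 left.
Total = 29×100 + 24×80 + 23×70 = 6430.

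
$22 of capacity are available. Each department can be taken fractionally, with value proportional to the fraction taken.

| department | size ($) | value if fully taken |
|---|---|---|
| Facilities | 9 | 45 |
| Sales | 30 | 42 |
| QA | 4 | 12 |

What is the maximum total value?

69.6

Rank by value-to-size ratio: Facilities 45/9≈5, QA 12/4≈3, Sales 42/30≈1.4.
All 9 $ of Facilities fit (value 45) → 13 remain.
All 4 $ of QA fit (value 12) → 9 remain.
Only 9 $ remain; take 9/30 of Sales for value 42×9/30 = 12.6.
Total value = 69.6.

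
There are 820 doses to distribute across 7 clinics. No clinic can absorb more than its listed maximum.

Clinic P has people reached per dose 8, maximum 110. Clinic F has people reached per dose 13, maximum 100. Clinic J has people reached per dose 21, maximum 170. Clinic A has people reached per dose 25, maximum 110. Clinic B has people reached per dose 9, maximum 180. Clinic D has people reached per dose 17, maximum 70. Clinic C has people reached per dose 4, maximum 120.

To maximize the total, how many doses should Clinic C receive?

80

Order the clinics by people reached per dose: Clinic A 25 > Clinic J 21 > Clinic D 17 > Clinic F 13 > Clinic B 9 > Clinic P 8 > Clinic C 4.
Clinic A takes 110 to reach its cap of 110 ; 710 left.
Give Clinic J 170 to hit its cap of 170 ; 540 left.
Give Clinic D 70 to hit its cap of 70 ; 470 left.
Clinic F: +100 to 100 (cap) ; 370 left.
Clinic B: +180 to 180 (cap) ; 190 left.
Clinic P: +110 to 110 (cap) ; 80 left.
Clinic C has room for 120 but only 80 remain, so it gets 80.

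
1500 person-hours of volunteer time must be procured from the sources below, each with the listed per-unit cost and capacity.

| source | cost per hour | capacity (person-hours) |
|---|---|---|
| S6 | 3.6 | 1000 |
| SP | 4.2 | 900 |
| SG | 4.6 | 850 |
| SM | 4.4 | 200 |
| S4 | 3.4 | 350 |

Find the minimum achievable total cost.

5420

Cheapest first:
S4 (3.4): use full 350 — 1150 person-hours to go.
Take 1000 from S6 at 3.6 — need 150 more.
SP (4.2): take the remaining 150 — done.
SM, SG: unused.
Cost = 350×3.4 + 1000×3.6 + 150×4.2 = 5420.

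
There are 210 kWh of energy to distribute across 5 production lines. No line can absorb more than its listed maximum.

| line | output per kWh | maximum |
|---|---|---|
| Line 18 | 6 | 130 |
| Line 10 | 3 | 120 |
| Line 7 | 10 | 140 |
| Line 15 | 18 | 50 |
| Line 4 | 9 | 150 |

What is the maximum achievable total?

2480

Rank by output per kWh: Line 15 18 > Line 7 10 > Line 4 9 > Line 18 6 > Line 10 3.
Give Line 15 50 to hit its cap of 50 ; 160 left.
Line 7 takes 140 to reach its cap of 140 ; 20 left.
Only 20 left; Line 4 takes them to reach 20.
Total = 10×140 + 18×50 + 9×20 = 2480.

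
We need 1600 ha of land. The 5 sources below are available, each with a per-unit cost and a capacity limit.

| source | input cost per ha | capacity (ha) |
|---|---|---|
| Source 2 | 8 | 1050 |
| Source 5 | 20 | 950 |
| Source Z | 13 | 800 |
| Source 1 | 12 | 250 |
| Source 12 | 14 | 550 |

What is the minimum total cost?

15300

Fill from the cheapest source first.
Take 1050 from Source 2 at 8 — need 550 more.
Source 1 (12): use full 250 — 300 ha to go.
Source Z (13): take the remaining 300 — done.
Source 12, Source 5: unused.
Cost = 1050×8 + 250×12 + 300×13 = 15300.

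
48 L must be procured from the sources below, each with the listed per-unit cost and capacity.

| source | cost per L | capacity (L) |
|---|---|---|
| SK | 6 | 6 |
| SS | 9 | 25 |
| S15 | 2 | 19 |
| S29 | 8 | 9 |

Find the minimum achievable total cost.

272

Cheapest first:
Take 19 from S15 at 2 → need 29 more.
SK at 6: take all 6 L → 23 still needed.
Take 9 from S29 at 8 → need 14 more.
SS (9): take the remaining 14 → done.
Cost = 19×2 + 6×6 + 9×8 + 14×9 = 272.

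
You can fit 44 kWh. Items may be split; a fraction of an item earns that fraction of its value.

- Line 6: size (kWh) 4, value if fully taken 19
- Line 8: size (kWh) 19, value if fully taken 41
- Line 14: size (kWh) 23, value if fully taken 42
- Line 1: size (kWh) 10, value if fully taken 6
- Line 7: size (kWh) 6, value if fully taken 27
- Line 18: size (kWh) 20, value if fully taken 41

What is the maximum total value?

117.75

Rank by value-to-size ratio: Line 6 19/4≈4.75, Line 7 27/6≈4.5, Line 8 41/19≈2.16, Line 18 41/20≈2.05, Line 14 42/23≈1.83, Line 1 6/10≈0.6.
All 4 kWh of Line 6 fit (value 19) ; 40 remain.
Take all of Line 7 (6 kWh, value 27) ; 34 kWh left.
All 19 kWh of Line 8 fit (value 41) ; 15 remain.
Only 15 kWh remain; take 15/20 of Line 18 for value 41×15/20 = 30.75.
Total value = 117.75.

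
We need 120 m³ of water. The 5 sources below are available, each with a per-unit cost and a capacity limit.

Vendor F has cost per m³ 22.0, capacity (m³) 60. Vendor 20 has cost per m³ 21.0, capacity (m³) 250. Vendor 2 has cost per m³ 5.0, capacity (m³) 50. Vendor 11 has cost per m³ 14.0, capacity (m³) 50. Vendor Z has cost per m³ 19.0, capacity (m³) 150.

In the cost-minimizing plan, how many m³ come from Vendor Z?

20

Use sources in increasing cost order.
Vendor 2 (5.0): use full 50 ; 70 m³ to go.
Vendor 11 (14.0): use full 50 ; 20 m³ to go.
Take 20 from Vendor Z at 19.0 to finish.
Vendor 20, Vendor F: unused.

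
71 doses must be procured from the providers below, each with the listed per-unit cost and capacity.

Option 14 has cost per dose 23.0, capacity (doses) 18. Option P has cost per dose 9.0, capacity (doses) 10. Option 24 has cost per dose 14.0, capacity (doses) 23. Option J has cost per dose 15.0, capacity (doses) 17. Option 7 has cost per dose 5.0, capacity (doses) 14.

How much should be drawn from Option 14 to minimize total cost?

Use providers in increasing cost order.
Option 7 (5.0): use full 14 ; 57 doses to go.
Take 10 from Option P at 9.0 ; need 47 more.
Take 23 from Option 24 at 14.0 ; need 24 more.
Take 17 from Option J at 15.0 ; need 7 more.
Take 7 from Option 14 at 23.0 to finish.

7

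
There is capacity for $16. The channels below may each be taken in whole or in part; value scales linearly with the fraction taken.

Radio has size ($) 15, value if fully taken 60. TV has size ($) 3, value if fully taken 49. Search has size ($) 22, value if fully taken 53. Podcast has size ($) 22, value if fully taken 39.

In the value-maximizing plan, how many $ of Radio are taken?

Rank by value-to-size ratio: TV 49/3≈16.3, Radio 60/15≈4, Search 53/22≈2.41, Podcast 39/22≈1.77.
Take all of TV (3 $, value 49) → 13 $ left.
Fill the last 13 $ with part of Radio: 13/15 of it earns 52.

13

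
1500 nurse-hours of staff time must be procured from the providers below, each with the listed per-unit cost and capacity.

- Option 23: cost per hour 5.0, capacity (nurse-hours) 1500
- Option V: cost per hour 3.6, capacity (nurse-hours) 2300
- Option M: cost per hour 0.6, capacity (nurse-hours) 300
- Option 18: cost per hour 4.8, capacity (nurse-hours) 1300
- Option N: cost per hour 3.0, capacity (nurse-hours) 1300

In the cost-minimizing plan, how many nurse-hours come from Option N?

Use providers in increasing cost order.
Option M at 0.6: take all 300 nurse-hours — 1200 still needed.
Take 1200 from Option N at 3.0 to finish.
Option V, Option 18, Option 23: unused.

1200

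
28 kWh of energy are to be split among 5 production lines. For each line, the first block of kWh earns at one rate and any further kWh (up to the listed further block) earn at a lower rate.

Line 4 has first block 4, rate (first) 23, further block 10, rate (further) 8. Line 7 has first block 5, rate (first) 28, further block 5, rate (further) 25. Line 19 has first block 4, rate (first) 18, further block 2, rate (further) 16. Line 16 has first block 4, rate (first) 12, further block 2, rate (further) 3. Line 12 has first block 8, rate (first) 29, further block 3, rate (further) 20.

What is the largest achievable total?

Treat each block as its own option and order by rate: Line 12/tier1 29 > Line 7/tier1 28 > Line 7/tier2 25 > Line 4/tier1 23 > Line 12/tier2 20 > Line 19/tier1 18 > Line 19/tier2 16 > Line 16/tier1 12 > Line 4/tier2 8 > Line 16/tier2 3.
Line 12/tier1 (29): +8 ; 20 left.
Line 7 tier1 at 28: fill all 5 ; 15 left.
Fill Line 7 tier2 block (5 at 25) ; 10 left.
Line 4 tier1 at 23: fill all 4 ; 6 left.
Fill Line 12 tier2 block (3 at 20) ; 3 left.
3 remain; put them into Line 19 tier1 at 18.
Total = 29×8 + 28×5 + 25×5 + 23×4 + 20×3 + 18×3 = 703.

703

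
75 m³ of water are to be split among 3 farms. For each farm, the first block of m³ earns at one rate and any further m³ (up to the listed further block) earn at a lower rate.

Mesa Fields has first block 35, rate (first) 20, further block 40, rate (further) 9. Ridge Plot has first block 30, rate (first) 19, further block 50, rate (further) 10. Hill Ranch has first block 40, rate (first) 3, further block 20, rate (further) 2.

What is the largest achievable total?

1370

Rank every tier by rate: Mesa Fields/tier1 20 > Ridge Plot/tier1 19 > Ridge Plot/tier2 10 > Mesa Fields/tier2 9 > Hill Ranch/tier1 3 > Hill Ranch/tier2 2.
Mesa Fields tier1 at 20: fill all 35 ; 40 left.
Ridge Plot tier1 at 19: fill all 30 ; 10 left.
10 remain; put them into Ridge Plot tier2 at 10.
Total = 20×35 + 19×30 + 10×10 = 1370.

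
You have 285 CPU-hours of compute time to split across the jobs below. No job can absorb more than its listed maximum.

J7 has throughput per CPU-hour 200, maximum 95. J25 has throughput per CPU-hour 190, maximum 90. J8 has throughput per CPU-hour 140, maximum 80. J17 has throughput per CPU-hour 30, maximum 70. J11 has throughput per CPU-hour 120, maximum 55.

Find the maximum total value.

49700

Rank by throughput per CPU-hour: J7 200 > J25 190 > J8 140 > J11 120 > J17 30.
Give J7 95 to hit its cap of 95 ; 190 left.
J25 takes 90 to reach its cap of 90 ; 100 left.
J8: +80 to 80 (cap) ; 20 left.
J11: +20 (room for 55) → 20. Pool exhausted.
Total = 200×95 + 190×90 + 140×80 + 120×20 = 49700.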